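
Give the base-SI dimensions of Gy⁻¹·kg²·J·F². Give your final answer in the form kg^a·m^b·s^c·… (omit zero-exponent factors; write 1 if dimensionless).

kg·m⁻⁴·s⁸·A⁴

Gy = J/kg (absorbed dose = energy per mass),
    = m²·s⁻².
So Gy⁻¹ = m⁻²·s².
J = N·m (work = force × distance),
    = kg·m²·s⁻².
F = C/V (capacitance = charge per voltage),
    = A·s/(kg·m²·s⁻³·A⁻¹) (substituting C and V),
    = kg⁻¹·m⁻²·s⁴·A².
So F² = kg⁻²·m⁻⁴·s⁸·A⁴.
Combining: Gy⁻¹·kg²·J·F² = (m⁻²·s²) · kg² · (kg·m²·s⁻²) · (kg⁻²·m⁻⁴·s⁸·A⁴) = kg·m⁻⁴·s⁸·A⁴.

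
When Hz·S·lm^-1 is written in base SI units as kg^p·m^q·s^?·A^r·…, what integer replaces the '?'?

Hz = 1/s = s⁻¹ (frequency is cycles per second).
S = 1/Ω (conductance is reciprocal resistance),
    = kg⁻¹·m⁻²·s³·A².
lm = cd·sr = cd (luminous flux; sr is dimensionless).
So lm⁻¹ = cd⁻¹.
Combining: Hz·S·lm⁻¹ = s⁻¹ · (kg⁻¹·m⁻²·s³·A²) · cd⁻¹ = kg⁻¹·m⁻²·s²·A²·cd⁻¹.
The exponent of s is 2.

2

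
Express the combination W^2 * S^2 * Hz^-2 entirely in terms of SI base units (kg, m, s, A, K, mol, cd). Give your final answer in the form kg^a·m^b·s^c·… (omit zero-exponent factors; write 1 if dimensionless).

W = kg·m²·s⁻³.
So W² = kg²·m⁴·s⁻⁶.
S = kg⁻¹·m⁻²·s³·A².
So S² = kg⁻²·m⁻⁴·s⁶·A⁴.
Hz = s⁻¹.
So Hz⁻² = s².
Combining: W²·S²·Hz⁻² = (kg²·m⁴·s⁻⁶) · (kg⁻²·m⁻⁴·s⁶·A⁴) · s² = s²·A⁴.

s²·A⁴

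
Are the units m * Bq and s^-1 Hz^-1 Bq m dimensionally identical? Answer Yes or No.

Left side:
  Bq = s⁻¹.
  Combining: m·Bq = m · s⁻¹ = m·s⁻¹.
Right side:
  Hz = s⁻¹.
  So Hz⁻¹ = s.
  Bq = s⁻¹.
  Combining: s⁻¹·Hz⁻¹·Bq·m = s⁻¹ · s · s⁻¹ · m = m·s⁻¹.
Both reduce to m·s⁻¹.

Yes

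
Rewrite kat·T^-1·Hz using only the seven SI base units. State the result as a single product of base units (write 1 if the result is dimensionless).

kg⁻¹·A·mol

kat = s⁻¹·mol.
T = kg·s⁻²·A⁻¹.
So T⁻¹ = kg⁻¹·s²·A.
Hz = s⁻¹.
Combining: kat·T⁻¹·Hz = (s⁻¹·mol) · (kg⁻¹·s²·A) · s⁻¹ = kg⁻¹·A·mol.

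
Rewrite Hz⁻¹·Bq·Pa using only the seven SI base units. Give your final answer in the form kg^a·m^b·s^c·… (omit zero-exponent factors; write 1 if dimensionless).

Hz = 1/s = s⁻¹ (frequency is cycles per second).
So Hz⁻¹ = s.
Bq = 1/s = s⁻¹ (activity is decays per second).
Pa = N/m² (pressure = force per area),
    = kg·m⁻¹·s⁻².
Combining: Hz⁻¹·Bq·Pa = s · s⁻¹ · (kg·m⁻¹·s⁻²) = kg·m⁻¹·s⁻².

kg·m⁻¹·s⁻²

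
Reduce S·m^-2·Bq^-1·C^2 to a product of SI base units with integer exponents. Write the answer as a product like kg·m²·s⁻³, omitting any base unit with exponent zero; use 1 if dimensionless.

kg⁻¹·m⁻⁴·s⁶·A⁴

S = 1/Ω (conductance is reciprocal resistance),
    = kg⁻¹·m⁻²·s³·A².
Bq = 1/s = s⁻¹ (activity is decays per second).
So Bq⁻¹ = s.
C = A·s = s·A (charge = current × time).
So C² = s²·A².
Combining: S·m⁻²·Bq⁻¹·C² = (kg⁻¹·m⁻²·s³·A²) · m⁻² · s · (s²·A²) = kg⁻¹·m⁻⁴·s⁶·A⁴.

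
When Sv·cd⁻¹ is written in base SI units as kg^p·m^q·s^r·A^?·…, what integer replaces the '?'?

Sv = J/kg (equivalent dose = energy per mass),
    = m²·s⁻².
Combining: Sv·cd⁻¹ = (m²·s⁻²) · cd⁻¹ = m²·s⁻²·cd⁻¹.
The exponent of A is 0.

0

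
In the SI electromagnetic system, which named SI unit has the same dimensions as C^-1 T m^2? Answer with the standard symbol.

Ω

C = A·s = s·A (charge = current × time).
So C⁻¹ = s⁻¹·A⁻¹.
T = Wb/m² (flux density = flux per area),
    = kg·s⁻²·A⁻¹.
Combining: C⁻¹·T·m² = (s⁻¹·A⁻¹) · (kg·s⁻²·A⁻¹) · m² = kg·m²·s⁻³·A⁻².
kg·m²·s⁻³·A⁻² is the base-SI form of the ohm.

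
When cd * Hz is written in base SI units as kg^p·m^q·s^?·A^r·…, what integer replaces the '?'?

Hz = 1/s = s⁻¹ (frequency is cycles per second).
Combining: cd·Hz = cd · s⁻¹ = s⁻¹·cd.
The exponent of s is -1.

-1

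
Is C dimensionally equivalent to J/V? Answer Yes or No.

Left side:
  C = s·A.
Right side:
  J = N·m (work = force × distance),
      = kg·m²·s⁻².
  V = W/A (potential = power per current),
      = kg·m²·s⁻³·A⁻¹.
  So V⁻¹ = kg⁻¹·m⁻²·s³·A.
  Combining: J·V⁻¹ = (kg·m²·s⁻²) · (kg⁻¹·m⁻²·s³·A) = s·A.
Both reduce to s·A.

Yes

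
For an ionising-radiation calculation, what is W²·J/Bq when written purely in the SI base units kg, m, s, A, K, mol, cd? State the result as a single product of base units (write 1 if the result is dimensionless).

kg³·m⁶·s⁻⁷

Bq = s⁻¹.
So Bq⁻¹ = s.
W = kg·m²·s⁻³.
So W² = kg²·m⁴·s⁻⁶.
J = kg·m²·s⁻².
Combining: Bq⁻¹·W²·J = s · (kg²·m⁴·s⁻⁶) · (kg·m²·s⁻²) = kg³·m⁶·s⁻⁷.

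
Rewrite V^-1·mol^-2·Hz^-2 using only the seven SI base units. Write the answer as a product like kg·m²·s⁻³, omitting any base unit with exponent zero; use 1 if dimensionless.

kg⁻¹·m⁻²·s⁵·A·mol⁻²

V = kg·m²·s⁻³·A⁻¹.
So V⁻¹ = kg⁻¹·m⁻²·s³·A.
Hz = s⁻¹.
So Hz⁻² = s².
Combining: V⁻¹·mol⁻²·Hz⁻² = (kg⁻¹·m⁻²·s³·A) · mol⁻² · s² = kg⁻¹·m⁻²·s⁵·A·mol⁻².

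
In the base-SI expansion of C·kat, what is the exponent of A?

C = A·s = s·A (charge = current × time).
kat = mol/s = s⁻¹·mol (catalytic activity).
Combining: C·kat = (s·A) · (s⁻¹·mol) = A·mol.
The exponent of A is 1.

1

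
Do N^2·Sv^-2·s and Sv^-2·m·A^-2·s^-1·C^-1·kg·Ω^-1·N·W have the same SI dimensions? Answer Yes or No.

No

Left side:
  N = kg·m/s² = kg·m·s⁻² (force = mass × acceleration).
  So N² = kg²·m²·s⁻⁴.
  Sv = J/kg (equivalent dose = energy per mass),
      = m²·s⁻².
  So Sv⁻² = m⁻⁴·s⁴.
  Combining: N²·Sv⁻²·s = (kg²·m²·s⁻⁴) · (m⁻⁴·s⁴) · s = kg²·m⁻²·s.
Right side:
  Sv = J/kg (equivalent dose = energy per mass),
      = m²·s⁻².
  So Sv⁻² = m⁻⁴·s⁴.
  C = A·s = s·A (charge = current × time).
  So C⁻¹ = s⁻¹·A⁻¹.
  Ω = V/A (resistance = voltage per current),
      = kg·m²·s⁻³·A⁻².
  So Ω⁻¹ = kg⁻¹·m⁻²·s³·A².
  N = kg·m/s² = kg·m·s⁻² (force = mass × acceleration).
  W = J/s (power = energy per time),
      = kg·m²·s⁻³.
  Combining: Sv⁻²·m·A⁻²·s⁻¹·C⁻¹·kg·Ω⁻¹·N·W = (m⁻⁴·s⁴) · m · A⁻² · s⁻¹ · (s⁻¹·A⁻¹) · kg · (kg⁻¹·m⁻²·s³·A²) · (kg·m·s⁻²) · (kg·m²·s⁻³) = kg²·m⁻²·A⁻¹.
Left is kg²·m⁻²·s; right is kg²·m⁻²·A⁻¹ — different.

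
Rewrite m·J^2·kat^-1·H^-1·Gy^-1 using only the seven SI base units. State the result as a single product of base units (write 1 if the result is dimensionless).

kg·m·s·A²·mol⁻¹

J = N·m (work = force × distance),
    = kg·m²·s⁻².
So J² = kg²·m⁴·s⁻⁴.
kat = mol/s = s⁻¹·mol (catalytic activity).
So kat⁻¹ = s·mol⁻¹.
H = Wb/A (inductance = flux per current),
    = kg·m²·s⁻²·A⁻².
So H⁻¹ = kg⁻¹·m⁻²·s²·A².
Gy = J/kg (absorbed dose = energy per mass),
    = m²·s⁻².
So Gy⁻¹ = m⁻²·s².
Combining: m·J²·kat⁻¹·H⁻¹·Gy⁻¹ = m · (kg²·m⁴·s⁻⁴) · (s·mol⁻¹) · (kg⁻¹·m⁻²·s²·A²) · (m⁻²·s²) = kg·m·s·A²·mol⁻¹.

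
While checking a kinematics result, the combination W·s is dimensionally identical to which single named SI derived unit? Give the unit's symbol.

W = kg·m²·s⁻³.
Combining: W·s = (kg·m²·s⁻³) · s = kg·m²·s⁻².
kg·m²·s⁻² is the base-SI form of the joule.

J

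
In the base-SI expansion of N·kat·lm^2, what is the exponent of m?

1

N = kg·m·s⁻².
kat = s⁻¹·mol.
lm = cd.
So lm² = cd².
Combining: N·kat·lm² = (kg·m·s⁻²) · (s⁻¹·mol) · cd² = kg·m·s⁻³·mol·cd².
The exponent of m is 1.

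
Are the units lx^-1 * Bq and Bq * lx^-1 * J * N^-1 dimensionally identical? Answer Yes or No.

No

Left side:
  lx = lm/m² (illuminance = luminous flux per area),
      = m⁻²·cd.
  So lx⁻¹ = m²·cd⁻¹.
  Bq = 1/s = s⁻¹ (activity is decays per second).
  Combining: lx⁻¹·Bq = (m²·cd⁻¹) · s⁻¹ = m²·s⁻¹·cd⁻¹.
Right side:
  Bq = 1/s = s⁻¹ (activity is decays per second).
  lx = lm/m² (illuminance = luminous flux per area),
      = m⁻²·cd.
  So lx⁻¹ = m²·cd⁻¹.
  J = N·m (work = force × distance),
      = kg·m²·s⁻².
  N = kg·m/s² = kg·m·s⁻² (force = mass × acceleration).
  So N⁻¹ = kg⁻¹·m⁻¹·s².
  Combining: Bq·lx⁻¹·J·N⁻¹ = s⁻¹ · (m²·cd⁻¹) · (kg·m²·s⁻²) · (kg⁻¹·m⁻¹·s²) = m³·s⁻¹·cd⁻¹.
Left is m²·s⁻¹·cd⁻¹; right is m³·s⁻¹·cd⁻¹ — different.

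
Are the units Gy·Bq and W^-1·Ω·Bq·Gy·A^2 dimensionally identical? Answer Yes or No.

Yes

Left side:
  Gy = m²·s⁻².
  Bq = s⁻¹.
  Combining: Gy·Bq = (m²·s⁻²) · s⁻¹ = m²·s⁻³.
Right side:
  W = kg·m²·s⁻³.
  So W⁻¹ = kg⁻¹·m⁻²·s³.
  Ω = kg·m²·s⁻³·A⁻².
  Bq = s⁻¹.
  Gy = m²·s⁻².
  Combining: W⁻¹·Ω·Bq·Gy·A² = (kg⁻¹·m⁻²·s³) · (kg·m²·s⁻³·A⁻²) · s⁻¹ · (m²·s⁻²) · A² = m²·s⁻³.
Both reduce to m²·s⁻³.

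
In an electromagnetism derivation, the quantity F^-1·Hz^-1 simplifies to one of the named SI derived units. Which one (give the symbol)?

Ω

F = C/V (capacitance = charge per voltage),
    = A·s/(kg·m²·s⁻³·A⁻¹) (substituting C and V),
    = kg⁻¹·m⁻²·s⁴·A².
So F⁻¹ = kg·m²·s⁻⁴·A⁻².
Hz = 1/s = s⁻¹ (frequency is cycles per second).
So Hz⁻¹ = s.
Combining: F⁻¹·Hz⁻¹ = (kg·m²·s⁻⁴·A⁻²) · s = kg·m²·s⁻³·A⁻².
kg·m²·s⁻³·A⁻² is the base-SI form of the ohm.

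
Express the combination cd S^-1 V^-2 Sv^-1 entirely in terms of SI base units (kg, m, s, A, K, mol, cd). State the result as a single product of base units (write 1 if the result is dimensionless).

S = 1/Ω (conductance is reciprocal resistance),
    = kg⁻¹·m⁻²·s³·A².
So S⁻¹ = kg·m²·s⁻³·A⁻².
V = W/A (potential = power per current),
    = kg·m²·s⁻³·A⁻¹.
So V⁻² = kg⁻²·m⁻⁴·s⁶·A².
Sv = J/kg (equivalent dose = energy per mass),
    = m²·s⁻².
So Sv⁻¹ = m⁻²·s².
Combining: cd·S⁻¹·V⁻²·Sv⁻¹ = cd · (kg·m²·s⁻³·A⁻²) · (kg⁻²·m⁻⁴·s⁶·A²) · (m⁻²·s²) = kg⁻¹·m⁻⁴·s⁵·cd.

kg⁻¹·m⁻⁴·s⁵·cd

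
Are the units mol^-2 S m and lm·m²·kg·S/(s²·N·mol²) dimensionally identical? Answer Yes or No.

No

Left side:
  S = kg⁻¹·m⁻²·s³·A².
  Combining: mol⁻²·S·m = mol⁻² · (kg⁻¹·m⁻²·s³·A²) · m = kg⁻¹·m⁻¹·s³·A²·mol⁻².
Right side:
  lm = cd·sr = cd (luminous flux; sr is dimensionless).
  N = kg·m/s² = kg·m·s⁻² (force = mass × acceleration).
  So N⁻¹ = kg⁻¹·m⁻¹·s².
  S = 1/Ω (conductance is reciprocal resistance),
      = kg⁻¹·m⁻²·s³·A².
  Combining: lm·s⁻²·m²·N⁻¹·kg·mol⁻²·S = cd · s⁻² · m² · (kg⁻¹·m⁻¹·s²) · kg · mol⁻² · (kg⁻¹·m⁻²·s³·A²) = kg⁻¹·m⁻¹·s³·A²·mol⁻²·cd.
Left is kg⁻¹·m⁻¹·s³·A²·mol⁻²; right is kg⁻¹·m⁻¹·s³·A²·mol⁻²·cd — different.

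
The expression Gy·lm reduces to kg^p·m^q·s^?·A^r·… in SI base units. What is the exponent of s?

Gy = J/kg (absorbed dose = energy per mass),
    = m²·s⁻².
lm = cd·sr = cd (luminous flux; sr is dimensionless).
Combining: Gy·lm = (m²·s⁻²) · cd = m²·s⁻²·cd.
The exponent of s is -2.

-2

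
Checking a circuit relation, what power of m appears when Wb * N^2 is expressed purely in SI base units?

Wb = V·s (flux: a volt is a weber per second),
    = kg·m²·s⁻²·A⁻¹.
N = kg·m/s² = kg·m·s⁻² (force = mass × acceleration).
So N² = kg²·m²·s⁻⁴.
Combining: Wb·N² = (kg·m²·s⁻²·A⁻¹) · (kg²·m²·s⁻⁴) = kg³·m⁴·s⁻⁶·A⁻¹.
The exponent of m is 4.

4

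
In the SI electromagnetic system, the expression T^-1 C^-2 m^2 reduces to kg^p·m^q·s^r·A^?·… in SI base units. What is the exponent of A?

T = Wb/m² (flux density = flux per area),
    = kg·s⁻²·A⁻¹.
So T⁻¹ = kg⁻¹·s²·A.
C = A·s = s·A (charge = current × time).
So C⁻² = s⁻²·A⁻².
Combining: T⁻¹·C⁻²·m² = (kg⁻¹·s²·A) · (s⁻²·A⁻²) · m² = kg⁻¹·m²·A⁻¹.
The exponent of A is -1.

-1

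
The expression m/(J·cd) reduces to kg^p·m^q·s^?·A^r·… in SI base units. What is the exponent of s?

2

J = kg·m²·s⁻².
So J⁻¹ = kg⁻¹·m⁻²·s².
Combining: m·J⁻¹·cd⁻¹ = m · (kg⁻¹·m⁻²·s²) · cd⁻¹ = kg⁻¹·m⁻¹·s²·cd⁻¹.
The exponent of s is 2.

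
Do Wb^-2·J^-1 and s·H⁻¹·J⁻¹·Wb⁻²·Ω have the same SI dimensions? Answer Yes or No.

Yes

Left side:
  Wb = kg·m²·s⁻²·A⁻¹.
  So Wb⁻² = kg⁻²·m⁻⁴·s⁴·A².
  J = kg·m²·s⁻².
  So J⁻¹ = kg⁻¹·m⁻²·s².
  Combining: Wb⁻²·J⁻¹ = (kg⁻²·m⁻⁴·s⁴·A²) · (kg⁻¹·m⁻²·s²) = kg⁻³·m⁻⁶·s⁶·A².
Right side:
  H = Wb/A (inductance = flux per current),
      = kg·m²·s⁻²·A⁻².
  So H⁻¹ = kg⁻¹·m⁻²·s²·A².
  J = N·m (work = force × distance),
      = kg·m²·s⁻².
  So J⁻¹ = kg⁻¹·m⁻²·s².
  Wb = V·s (flux: a volt is a weber per second),
      = kg·m²·s⁻²·A⁻¹.
  So Wb⁻² = kg⁻²·m⁻⁴·s⁴·A².
  Ω = V/A (resistance = voltage per current),
      = kg·m²·s⁻³·A⁻².
  Combining: s·H⁻¹·J⁻¹·Wb⁻²·Ω = s · (kg⁻¹·m⁻²·s²·A²) · (kg⁻¹·m⁻²·s²) · (kg⁻²·m⁻⁴·s⁴·A²) · (kg·m²·s⁻³·A⁻²) = kg⁻³·m⁻⁶·s⁶·A².
Both reduce to kg⁻³·m⁻⁶·s⁶·A².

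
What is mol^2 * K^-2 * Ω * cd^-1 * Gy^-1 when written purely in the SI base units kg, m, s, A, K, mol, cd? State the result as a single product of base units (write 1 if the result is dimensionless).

kg·s⁻¹·A⁻²·K⁻²·mol²·cd⁻¹

Ω = kg·m²·s⁻³·A⁻².
Gy = m²·s⁻².
So Gy⁻¹ = m⁻²·s².
Combining: mol²·K⁻²·Ω·cd⁻¹·Gy⁻¹ = mol² · K⁻² · (kg·m²·s⁻³·A⁻²) · cd⁻¹ · (m⁻²·s²) = kg·s⁻¹·A⁻²·K⁻²·mol²·cd⁻¹.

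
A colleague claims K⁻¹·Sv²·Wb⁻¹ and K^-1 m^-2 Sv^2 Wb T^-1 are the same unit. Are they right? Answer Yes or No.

No

Left side:
  Sv = m²·s⁻².
  So Sv² = m⁴·s⁻⁴.
  Wb = kg·m²·s⁻²·A⁻¹.
  So Wb⁻¹ = kg⁻¹·m⁻²·s²·A.
  Combining: K⁻¹·Sv²·Wb⁻¹ = K⁻¹ · (m⁴·s⁻⁴) · (kg⁻¹·m⁻²·s²·A) = kg⁻¹·m²·s⁻²·A·K⁻¹.
Right side:
  Sv = J/kg (equivalent dose = energy per mass),
      = m²·s⁻².
  So Sv² = m⁴·s⁻⁴.
  Wb = V·s (flux: a volt is a weber per second),
      = kg·m²·s⁻²·A⁻¹.
  T = Wb/m² (flux density = flux per area),
      = kg·s⁻²·A⁻¹.
  So T⁻¹ = kg⁻¹·s²·A.
  Combining: K⁻¹·m⁻²·Sv²·Wb·T⁻¹ = K⁻¹ · m⁻² · (m⁴·s⁻⁴) · (kg·m²·s⁻²·A⁻¹) · (kg⁻¹·s²·A) = m⁴·s⁻⁴·K⁻¹.
Left is kg⁻¹·m²·s⁻²·A·K⁻¹; right is m⁴·s⁻⁴·K⁻¹ — different.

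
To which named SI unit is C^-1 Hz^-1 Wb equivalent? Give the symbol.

C = A·s = s·A (charge = current × time).
So C⁻¹ = s⁻¹·A⁻¹.
Hz = 1/s = s⁻¹ (frequency is cycles per second).
So Hz⁻¹ = s.
Wb = V·s (flux: a volt is a weber per second),
    = kg·m²·s⁻²·A⁻¹.
Combining: C⁻¹·Hz⁻¹·Wb = (s⁻¹·A⁻¹) · s · (kg·m²·s⁻²·A⁻¹) = kg·m²·s⁻²·A⁻².
kg·m²·s⁻²·A⁻² is the base-SI form of the henry.

H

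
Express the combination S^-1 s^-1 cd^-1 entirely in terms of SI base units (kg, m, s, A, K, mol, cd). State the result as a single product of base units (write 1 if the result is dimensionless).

kg·m²·s⁻⁴·A⁻²·cd⁻¹

S = 1/Ω (conductance is reciprocal resistance),
    = kg⁻¹·m⁻²·s³·A².
So S⁻¹ = kg·m²·s⁻³·A⁻².
Combining: S⁻¹·s⁻¹·cd⁻¹ = (kg·m²·s⁻³·A⁻²) · s⁻¹ · cd⁻¹ = kg·m²·s⁻⁴·A⁻²·cd⁻¹.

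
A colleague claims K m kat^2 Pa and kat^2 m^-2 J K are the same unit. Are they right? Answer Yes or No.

Yes

Left side:
  kat = s⁻¹·mol.
  So kat² = s⁻²·mol².
  Pa = kg·m⁻¹·s⁻².
  Combining: K·m·kat²·Pa = K · m · (s⁻²·mol²) · (kg·m⁻¹·s⁻²) = kg·s⁻⁴·K·mol².
Right side:
  kat = mol/s = s⁻¹·mol (catalytic activity).
  So kat² = s⁻²·mol².
  J = N·m (work = force × distance),
      = kg·m²·s⁻².
  Combining: kat²·m⁻²·J·K = (s⁻²·mol²) · m⁻² · (kg·m²·s⁻²) · K = kg·s⁻⁴·K·mol².
Both reduce to kg·s⁻⁴·K·mol².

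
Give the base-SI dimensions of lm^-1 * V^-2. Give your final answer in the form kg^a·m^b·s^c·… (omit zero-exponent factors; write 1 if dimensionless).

kg⁻²·m⁻⁴·s⁶·A²·cd⁻¹

lm = cd.
So lm⁻¹ = cd⁻¹.
V = kg·m²·s⁻³·A⁻¹.
So V⁻² = kg⁻²·m⁻⁴·s⁶·A².
Combining: lm⁻¹·V⁻² = cd⁻¹ · (kg⁻²·m⁻⁴·s⁶·A²) = kg⁻²·m⁻⁴·s⁶·A²·cd⁻¹.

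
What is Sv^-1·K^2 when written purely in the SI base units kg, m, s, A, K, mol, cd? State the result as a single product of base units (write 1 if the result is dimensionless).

Sv = J/kg (equivalent dose = energy per mass),
    = m²·s⁻².
So Sv⁻¹ = m⁻²·s².
Combining: Sv⁻¹·K² = (m⁻²·s²) · K² = m⁻²·s²·K².

m⁻²·s²·K²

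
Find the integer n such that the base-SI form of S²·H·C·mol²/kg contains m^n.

S = 1/Ω (conductance is reciprocal resistance),
    = kg⁻¹·m⁻²·s³·A².
So S² = kg⁻²·m⁻⁴·s⁶·A⁴.
H = Wb/A (inductance = flux per current),
    = kg·m²·s⁻²·A⁻².
C = A·s = s·A (charge = current × time).
Combining: S²·H·kg⁻¹·C·mol² = (kg⁻²·m⁻⁴·s⁶·A⁴) · (kg·m²·s⁻²·A⁻²) · kg⁻¹ · (s·A) · mol² = kg⁻²·m⁻²·s⁵·A³·mol².
The exponent of m is -2.

-2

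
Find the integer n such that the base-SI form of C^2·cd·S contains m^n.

C = A·s = s·A (charge = current × time).
So C² = s²·A².
S = 1/Ω (conductance is reciprocal resistance),
    = kg⁻¹·m⁻²·s³·A².
Combining: C²·cd·S = (s²·A²) · cd · (kg⁻¹·m⁻²·s³·A²) = kg⁻¹·m⁻²·s⁵·A⁴·cd.
The exponent of m is -2.

-2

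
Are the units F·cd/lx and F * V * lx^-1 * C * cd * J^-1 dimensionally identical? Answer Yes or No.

Left side:
  F = C/V (capacitance = charge per voltage),
      = A·s/(kg·m²·s⁻³·A⁻¹) (substituting C and V),
      = kg⁻¹·m⁻²·s⁴·A².
  lx = lm/m² (illuminance = luminous flux per area),
      = m⁻²·cd.
  So lx⁻¹ = m²·cd⁻¹.
  Combining: F·cd·lx⁻¹ = (kg⁻¹·m⁻²·s⁴·A²) · cd · (m²·cd⁻¹) = kg⁻¹·s⁴·A².
Right side:
  F = C/V (capacitance = charge per voltage),
      = A·s/(kg·m²·s⁻³·A⁻¹) (substituting C and V),
      = kg⁻¹·m⁻²·s⁴·A².
  V = W/A (potential = power per current),
      = kg·m²·s⁻³·A⁻¹.
  lx = lm/m² (illuminance = luminous flux per area),
      = m⁻²·cd.
  So lx⁻¹ = m²·cd⁻¹.
  C = A·s = s·A (charge = current × time).
  J = N·m (work = force × distance),
      = kg·m²·s⁻².
  So J⁻¹ = kg⁻¹·m⁻²·s².
  Combining: F·V·lx⁻¹·C·cd·J⁻¹ = (kg⁻¹·m⁻²·s⁴·A²) · (kg·m²·s⁻³·A⁻¹) · (m²·cd⁻¹) · (s·A) · cd · (kg⁻¹·m⁻²·s²) = kg⁻¹·s⁴·A².
Both reduce to kg⁻¹·s⁴·A².

Yes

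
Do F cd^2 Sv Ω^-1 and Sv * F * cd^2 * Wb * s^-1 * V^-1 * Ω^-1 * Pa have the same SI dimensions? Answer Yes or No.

Left side:
  F = C/V (capacitance = charge per voltage),
      = A·s/(kg·m²·s⁻³·A⁻¹) (substituting C and V),
      = kg⁻¹·m⁻²·s⁴·A².
  Sv = J/kg (equivalent dose = energy per mass),
      = m²·s⁻².
  Ω = V/A (resistance = voltage per current),
      = kg·m²·s⁻³·A⁻².
  So Ω⁻¹ = kg⁻¹·m⁻²·s³·A².
  Combining: F·cd²·Sv·Ω⁻¹ = (kg⁻¹·m⁻²·s⁴·A²) · cd² · (m²·s⁻²) · (kg⁻¹·m⁻²·s³·A²) = kg⁻²·m⁻²·s⁵·A⁴·cd².
Right side:
  Sv = m²·s⁻².
  F = kg⁻¹·m⁻²·s⁴·A².
  Wb = kg·m²·s⁻²·A⁻¹.
  V = kg·m²·s⁻³·A⁻¹.
  So V⁻¹ = kg⁻¹·m⁻²·s³·A.
  Ω = kg·m²·s⁻³·A⁻².
  So Ω⁻¹ = kg⁻¹·m⁻²·s³·A².
  Pa = kg·m⁻¹·s⁻².
  Combining: Sv·F·cd²·Wb·s⁻¹·V⁻¹·Ω⁻¹·Pa = (m²·s⁻²) · (kg⁻¹·m⁻²·s⁴·A²) · cd² · (kg·m²·s⁻²·A⁻¹) · s⁻¹ · (kg⁻¹·m⁻²·s³·A) · (kg⁻¹·m⁻²·s³·A²) · (kg·m⁻¹·s⁻²) = kg⁻¹·m⁻³·s³·A⁴·cd².
Left is kg⁻²·m⁻²·s⁵·A⁴·cd²; right is kg⁻¹·m⁻³·s³·A⁴·cd² — different.

No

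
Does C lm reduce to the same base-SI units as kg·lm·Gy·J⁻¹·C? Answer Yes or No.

Left side:
  C = s·A.
  lm = cd.
  Combining: C·lm = (s·A) · cd = s·A·cd.
Right side:
  lm = cd·sr = cd (luminous flux; sr is dimensionless).
  Gy = J/kg (absorbed dose = energy per mass),
      = m²·s⁻².
  J = N·m (work = force × distance),
      = kg·m²·s⁻².
  So J⁻¹ = kg⁻¹·m⁻²·s².
  C = A·s = s·A (charge = current × time).
  Combining: kg·lm·Gy·J⁻¹·C = kg · cd · (m²·s⁻²) · (kg⁻¹·m⁻²·s²) · (s·A) = s·A·cd.
Both reduce to s·A·cd.

Yes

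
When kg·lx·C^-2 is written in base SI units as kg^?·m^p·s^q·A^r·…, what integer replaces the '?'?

1

lx = m⁻²·cd.
C = s·A.
So C⁻² = s⁻²·A⁻².
Combining: kg·lx·C⁻² = kg · (m⁻²·cd) · (s⁻²·A⁻²) = kg·m⁻²·s⁻²·A⁻²·cd.
The exponent of kg is 1.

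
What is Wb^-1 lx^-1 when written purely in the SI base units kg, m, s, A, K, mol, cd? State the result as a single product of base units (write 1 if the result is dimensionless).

Wb = kg·m²·s⁻²·A⁻¹.
So Wb⁻¹ = kg⁻¹·m⁻²·s²·A.
lx = m⁻²·cd.
So lx⁻¹ = m²·cd⁻¹.
Combining: Wb⁻¹·lx⁻¹ = (kg⁻¹·m⁻²·s²·A) · (m²·cd⁻¹) = kg⁻¹·s²·A·cd⁻¹.

kg⁻¹·s²·A·cd⁻¹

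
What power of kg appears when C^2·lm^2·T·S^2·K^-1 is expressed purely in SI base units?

C = s·A.
So C² = s²·A².
lm = cd.
So lm² = cd².
T = kg·s⁻²·A⁻¹.
S = kg⁻¹·m⁻²·s³·A².
So S² = kg⁻²·m⁻⁴·s⁶·A⁴.
Combining: C²·lm²·T·S²·K⁻¹ = (s²·A²) · cd² · (kg·s⁻²·A⁻¹) · (kg⁻²·m⁻⁴·s⁶·A⁴) · K⁻¹ = kg⁻¹·m⁻⁴·s⁶·A⁵·K⁻¹·cd².
The exponent of kg is -1.

-1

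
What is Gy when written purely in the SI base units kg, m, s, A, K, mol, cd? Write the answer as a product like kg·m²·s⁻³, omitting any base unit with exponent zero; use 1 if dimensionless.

m²·s⁻²

Gy = J/kg (absorbed dose = energy per mass),
    = m²·s⁻².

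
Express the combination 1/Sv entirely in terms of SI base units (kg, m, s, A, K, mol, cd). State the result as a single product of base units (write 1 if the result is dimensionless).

m⁻²·s²

Sv = J/kg (equivalent dose = energy per mass),
    = m²·s⁻².
So Sv⁻¹ = m⁻²·s².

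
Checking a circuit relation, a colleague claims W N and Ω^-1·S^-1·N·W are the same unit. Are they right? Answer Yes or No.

Left side:
  W = J/s (power = energy per time),
      = kg·m²·s⁻³.
  N = kg·m/s² = kg·m·s⁻² (force = mass × acceleration).
  Combining: W·N = (kg·m²·s⁻³) · (kg·m·s⁻²) = kg²·m³·s⁻⁵.
Right side:
  Ω = kg·m²·s⁻³·A⁻².
  So Ω⁻¹ = kg⁻¹·m⁻²·s³·A².
  S = kg⁻¹·m⁻²·s³·A².
  So S⁻¹ = kg·m²·s⁻³·A⁻².
  N = kg·m·s⁻².
  W = kg·m²·s⁻³.
  Combining: Ω⁻¹·S⁻¹·N·W = (kg⁻¹·m⁻²·s³·A²) · (kg·m²·s⁻³·A⁻²) · (kg·m·s⁻²) · (kg·m²·s⁻³) = kg²·m³·s⁻⁵.
Both reduce to kg²·m³·s⁻⁵.

Yes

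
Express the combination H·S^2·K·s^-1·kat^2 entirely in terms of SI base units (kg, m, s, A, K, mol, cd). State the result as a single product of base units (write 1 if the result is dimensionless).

kg⁻¹·m⁻²·s·A²·K·mol²

H = Wb/A (inductance = flux per current),
    = kg·m²·s⁻²·A⁻².
S = 1/Ω (conductance is reciprocal resistance),
    = kg⁻¹·m⁻²·s³·A².
So S² = kg⁻²·m⁻⁴·s⁶·A⁴.
kat = mol/s = s⁻¹·mol (catalytic activity).
So kat² = s⁻²·mol².
Combining: H·S²·K·s⁻¹·kat² = (kg·m²·s⁻²·A⁻²) · (kg⁻²·m⁻⁴·s⁶·A⁴) · K · s⁻¹ · (s⁻²·mol²) = kg⁻¹·m⁻²·s·A²·K·mol².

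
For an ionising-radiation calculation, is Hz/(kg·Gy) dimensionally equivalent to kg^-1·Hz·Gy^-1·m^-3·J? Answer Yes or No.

Left side:
  Gy = m²·s⁻².
  So Gy⁻¹ = m⁻²·s².
  Hz = s⁻¹.
  Combining: kg⁻¹·Gy⁻¹·Hz = kg⁻¹ · (m⁻²·s²) · s⁻¹ = kg⁻¹·m⁻²·s.
Right side:
  Hz = 1/s = s⁻¹ (frequency is cycles per second).
  Gy = J/kg (absorbed dose = energy per mass),
      = m²·s⁻².
  So Gy⁻¹ = m⁻²·s².
  J = N·m (work = force × distance),
      = kg·m²·s⁻².
  Combining: kg⁻¹·Hz·Gy⁻¹·m⁻³·J = kg⁻¹ · s⁻¹ · (m⁻²·s²) · m⁻³ · (kg·m²·s⁻²) = m⁻³·s⁻¹.
Left is kg⁻¹·m⁻²·s; right is m⁻³·s⁻¹ — different.

No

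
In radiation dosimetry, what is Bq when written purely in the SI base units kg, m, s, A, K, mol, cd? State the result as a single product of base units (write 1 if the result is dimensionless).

Bq = 1/s = s⁻¹ (activity is decays per second).

s⁻¹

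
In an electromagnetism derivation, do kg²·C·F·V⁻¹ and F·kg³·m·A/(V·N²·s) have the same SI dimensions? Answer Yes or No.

Left side:
  C = s·A.
  F = kg⁻¹·m⁻²·s⁴·A².
  V = kg·m²·s⁻³·A⁻¹.
  So V⁻¹ = kg⁻¹·m⁻²·s³·A.
  Combining: kg²·C·F·V⁻¹ = kg² · (s·A) · (kg⁻¹·m⁻²·s⁴·A²) · (kg⁻¹·m⁻²·s³·A) = m⁻⁴·s⁸·A⁴.
Right side:
  F = kg⁻¹·m⁻²·s⁴·A².
  V = kg·m²·s⁻³·A⁻¹.
  So V⁻¹ = kg⁻¹·m⁻²·s³·A.
  N = kg·m·s⁻².
  So N⁻² = kg⁻²·m⁻²·s⁴.
  Combining: F·kg³·V⁻¹·m·A·N⁻²·s⁻¹ = (kg⁻¹·m⁻²·s⁴·A²) · kg³ · (kg⁻¹·m⁻²·s³·A) · m · A · (kg⁻²·m⁻²·s⁴) · s⁻¹ = kg⁻¹·m⁻⁵·s¹⁰·A⁴.
Left is m⁻⁴·s⁸·A⁴; right is kg⁻¹·m⁻⁵·s¹⁰·A⁴ — different.

No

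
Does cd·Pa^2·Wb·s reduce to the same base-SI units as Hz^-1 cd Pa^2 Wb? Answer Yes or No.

Yes

Left side:
  Pa = N/m² (pressure = force per area),
      = kg·m⁻¹·s⁻².
  So Pa² = kg²·m⁻²·s⁻⁴.
  Wb = V·s (flux: a volt is a weber per second),
      = kg·m²·s⁻²·A⁻¹.
  Combining: cd·Pa²·Wb·s = cd · (kg²·m⁻²·s⁻⁴) · (kg·m²·s⁻²·A⁻¹) · s = kg³·s⁻⁵·A⁻¹·cd.
Right side:
  Hz = s⁻¹.
  So Hz⁻¹ = s.
  Pa = kg·m⁻¹·s⁻².
  So Pa² = kg²·m⁻²·s⁻⁴.
  Wb = kg·m²·s⁻²·A⁻¹.
  Combining: Hz⁻¹·cd·Pa²·Wb = s · cd · (kg²·m⁻²·s⁻⁴) · (kg·m²·s⁻²·A⁻¹) = kg³·s⁻⁵·A⁻¹·cd.
Both reduce to kg³·s⁻⁵·A⁻¹·cd.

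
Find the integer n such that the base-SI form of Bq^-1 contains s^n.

1

Bq = s⁻¹.
So Bq⁻¹ = s.
The exponent of s is 1.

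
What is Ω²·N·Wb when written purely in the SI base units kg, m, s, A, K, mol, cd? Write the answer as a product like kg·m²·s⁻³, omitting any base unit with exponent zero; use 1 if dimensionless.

Ω = V/A (resistance = voltage per current),
    = kg·m²·s⁻³·A⁻².
So Ω² = kg²·m⁴·s⁻⁶·A⁻⁴.
N = kg·m/s² = kg·m·s⁻² (force = mass × acceleration).
Wb = V·s (flux: a volt is a weber per second),
    = kg·m²·s⁻²·A⁻¹.
Combining: Ω²·N·Wb = (kg²·m⁴·s⁻⁶·A⁻⁴) · (kg·m·s⁻²) · (kg·m²·s⁻²·A⁻¹) = kg⁴·m⁷·s⁻¹⁰·A⁻⁵.

kg⁴·m⁷·s⁻¹⁰·A⁻⁵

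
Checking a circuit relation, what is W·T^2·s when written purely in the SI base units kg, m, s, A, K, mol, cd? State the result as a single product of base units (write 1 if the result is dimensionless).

W = J/s (power = energy per time),
    = kg·m²·s⁻³.
T = Wb/m² (flux density = flux per area),
    = kg·s⁻²·A⁻¹.
So T² = kg²·s⁻⁴·A⁻².
Combining: W·T²·s = (kg·m²·s⁻³) · (kg²·s⁻⁴·A⁻²) · s = kg³·m²·s⁻⁶·A⁻².

kg³·m²·s⁻⁶·A⁻²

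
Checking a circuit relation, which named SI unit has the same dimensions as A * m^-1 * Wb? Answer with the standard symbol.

N

Wb = V·s (flux: a volt is a weber per second),
    = kg·m²·s⁻²·A⁻¹.
Combining: A·m⁻¹·Wb = A · m⁻¹ · (kg·m²·s⁻²·A⁻¹) = kg·m·s⁻².
kg·m·s⁻² is the base-SI form of the newton.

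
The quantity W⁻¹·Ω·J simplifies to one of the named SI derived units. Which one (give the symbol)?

H

W = kg·m²·s⁻³.
So W⁻¹ = kg⁻¹·m⁻²·s³.
Ω = kg·m²·s⁻³·A⁻².
J = kg·m²·s⁻².
Combining: W⁻¹·Ω·J = (kg⁻¹·m⁻²·s³) · (kg·m²·s⁻³·A⁻²) · (kg·m²·s⁻²) = kg·m²·s⁻²·A⁻².
kg·m²·s⁻²·A⁻² is the base-SI form of the henry.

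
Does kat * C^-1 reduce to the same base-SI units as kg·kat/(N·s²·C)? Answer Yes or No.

Left side:
  kat = mol/s = s⁻¹·mol (catalytic activity).
  C = A·s = s·A (charge = current × time).
  So C⁻¹ = s⁻¹·A⁻¹.
  Combining: kat·C⁻¹ = (s⁻¹·mol) · (s⁻¹·A⁻¹) = s⁻²·A⁻¹·mol.
Right side:
  N = kg·m·s⁻².
  So N⁻¹ = kg⁻¹·m⁻¹·s².
  kat = s⁻¹·mol.
  C = s·A.
  So C⁻¹ = s⁻¹·A⁻¹.
  Combining: N⁻¹·kg·kat·s⁻²·C⁻¹ = (kg⁻¹·m⁻¹·s²) · kg · (s⁻¹·mol) · s⁻² · (s⁻¹·A⁻¹) = m⁻¹·s⁻²·A⁻¹·mol.
Left is s⁻²·A⁻¹·mol; right is m⁻¹·s⁻²·A⁻¹·mol — different.

No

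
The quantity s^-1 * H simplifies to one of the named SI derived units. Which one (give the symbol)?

H = Wb/A (inductance = flux per current),
    = kg·m²·s⁻²·A⁻².
Combining: s⁻¹·H = s⁻¹ · (kg·m²·s⁻²·A⁻²) = kg·m²·s⁻³·A⁻².
kg·m²·s⁻³·A⁻² is the base-SI form of the ohm.

Ω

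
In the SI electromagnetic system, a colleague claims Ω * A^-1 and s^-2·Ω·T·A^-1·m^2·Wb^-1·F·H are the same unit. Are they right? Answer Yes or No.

Yes

Left side:
  Ω = V/A (resistance = voltage per current),
      = kg·m²·s⁻³·A⁻².
  Combining: Ω·A⁻¹ = (kg·m²·s⁻³·A⁻²) · A⁻¹ = kg·m²·s⁻³·A⁻³.
Right side:
  Ω = V/A (resistance = voltage per current),
      = kg·m²·s⁻³·A⁻².
  T = Wb/m² (flux density = flux per area),
      = kg·s⁻²·A⁻¹.
  Wb = V·s (flux: a volt is a weber per second),
      = kg·m²·s⁻²·A⁻¹.
  So Wb⁻¹ = kg⁻¹·m⁻²·s²·A.
  F = C/V (capacitance = charge per voltage),
      = A·s/(kg·m²·s⁻³·A⁻¹) (substituting C and V),
      = kg⁻¹·m⁻²·s⁴·A².
  H = Wb/A (inductance = flux per current),
      = kg·m²·s⁻²·A⁻².
  Combining: s⁻²·Ω·T·A⁻¹·m²·Wb⁻¹·F·H = s⁻² · (kg·m²·s⁻³·A⁻²) · (kg·s⁻²·A⁻¹) · A⁻¹ · m² · (kg⁻¹·m⁻²·s²·A) · (kg⁻¹·m⁻²·s⁴·A²) · (kg·m²·s⁻²·A⁻²) = kg·m²·s⁻³·A⁻³.
Both reduce to kg·m²·s⁻³·A⁻³.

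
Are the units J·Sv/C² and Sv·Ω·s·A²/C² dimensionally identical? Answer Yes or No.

Yes

Left side:
  J = N·m (work = force × distance),
      = kg·m²·s⁻².
  Sv = J/kg (equivalent dose = energy per mass),
      = m²·s⁻².
  C = A·s = s·A (charge = current × time).
  So C⁻² = s⁻²·A⁻².
  Combining: J·Sv·C⁻² = (kg·m²·s⁻²) · (m²·s⁻²) · (s⁻²·A⁻²) = kg·m⁴·s⁻⁶·A⁻².
Right side:
  C = A·s = s·A (charge = current × time).
  So C⁻² = s⁻²·A⁻².
  Sv = J/kg (equivalent dose = energy per mass),
      = m²·s⁻².
  Ω = V/A (resistance = voltage per current),
      = kg·m²·s⁻³·A⁻².
  Combining: C⁻²·Sv·Ω·s·A² = (s⁻²·A⁻²) · (m²·s⁻²) · (kg·m²·s⁻³·A⁻²) · s · A² = kg·m⁴·s⁻⁶·A⁻².
Both reduce to kg·m⁴·s⁻⁶·A⁻².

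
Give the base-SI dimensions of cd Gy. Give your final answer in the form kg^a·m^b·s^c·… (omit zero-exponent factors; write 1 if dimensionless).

m²·s⁻²·cd

Gy = m²·s⁻².
Combining: cd·Gy = cd · (m²·s⁻²) = m²·s⁻²·cd.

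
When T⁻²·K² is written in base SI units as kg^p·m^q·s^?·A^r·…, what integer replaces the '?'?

4

T = kg·s⁻²·A⁻¹.
So T⁻² = kg⁻²·s⁴·A².
Combining: T⁻²·K² = (kg⁻²·s⁴·A²) · K² = kg⁻²·s⁴·A²·K².
The exponent of s is 4.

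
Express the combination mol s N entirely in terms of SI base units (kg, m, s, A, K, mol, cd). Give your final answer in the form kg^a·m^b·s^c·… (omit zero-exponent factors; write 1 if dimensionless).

N = kg·m·s⁻².
Combining: mol·s·N = mol · s · (kg·m·s⁻²) = kg·m·s⁻¹·mol.

kg·m·s⁻¹·mol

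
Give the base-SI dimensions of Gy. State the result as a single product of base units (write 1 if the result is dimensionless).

m²·s⁻²

Gy = m²·s⁻².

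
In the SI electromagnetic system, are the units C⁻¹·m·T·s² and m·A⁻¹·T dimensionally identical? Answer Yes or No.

No

Left side:
  C = A·s = s·A (charge = current × time).
  So C⁻¹ = s⁻¹·A⁻¹.
  T = Wb/m² (flux density = flux per area),
      = kg·s⁻²·A⁻¹.
  Combining: C⁻¹·m·T·s² = (s⁻¹·A⁻¹) · m · (kg·s⁻²·A⁻¹) · s² = kg·m·s⁻¹·A⁻².
Right side:
  T = Wb/m² (flux density = flux per area),
      = kg·s⁻²·A⁻¹.
  Combining: m·A⁻¹·T = m · A⁻¹ · (kg·s⁻²·A⁻¹) = kg·m·s⁻²·A⁻².
Left is kg·m·s⁻¹·A⁻²; right is kg·m·s⁻²·A⁻² — different.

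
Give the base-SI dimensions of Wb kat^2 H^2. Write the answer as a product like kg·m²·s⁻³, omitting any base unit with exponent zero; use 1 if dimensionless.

Wb = kg·m²·s⁻²·A⁻¹.
kat = s⁻¹·mol.
So kat² = s⁻²·mol².
H = kg·m²·s⁻²·A⁻².
So H² = kg²·m⁴·s⁻⁴·A⁻⁴.
Combining: Wb·kat²·H² = (kg·m²·s⁻²·A⁻¹) · (s⁻²·mol²) · (kg²·m⁴·s⁻⁴·A⁻⁴) = kg³·m⁶·s⁻⁸·A⁻⁵·mol².

kg³·m⁶·s⁻⁸·A⁻⁵·mol²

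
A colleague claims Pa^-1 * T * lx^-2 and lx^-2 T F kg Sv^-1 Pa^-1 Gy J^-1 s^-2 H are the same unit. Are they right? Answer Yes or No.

Left side:
  Pa = kg·m⁻¹·s⁻².
  So Pa⁻¹ = kg⁻¹·m·s².
  T = kg·s⁻²·A⁻¹.
  lx = m⁻²·cd.
  So lx⁻² = m⁴·cd⁻².
  Combining: Pa⁻¹·T·lx⁻² = (kg⁻¹·m·s²) · (kg·s⁻²·A⁻¹) · (m⁴·cd⁻²) = m⁵·A⁻¹·cd⁻².
Right side:
  lx = m⁻²·cd.
  So lx⁻² = m⁴·cd⁻².
  T = kg·s⁻²·A⁻¹.
  F = kg⁻¹·m⁻²·s⁴·A².
  Sv = m²·s⁻².
  So Sv⁻¹ = m⁻²·s².
  Pa = kg·m⁻¹·s⁻².
  So Pa⁻¹ = kg⁻¹·m·s².
  Gy = m²·s⁻².
  J = kg·m²·s⁻².
  So J⁻¹ = kg⁻¹·m⁻²·s².
  H = kg·m²·s⁻²·A⁻².
  Combining: lx⁻²·T·F·kg·Sv⁻¹·Pa⁻¹·Gy·J⁻¹·s⁻²·H = (m⁴·cd⁻²) · (kg·s⁻²·A⁻¹) · (kg⁻¹·m⁻²·s⁴·A²) · kg · (m⁻²·s²) · (kg⁻¹·m·s²) · (m²·s⁻²) · (kg⁻¹·m⁻²·s²) · s⁻² · (kg·m²·s⁻²·A⁻²) = m³·s²·A⁻¹·cd⁻².
Left is m⁵·A⁻¹·cd⁻²; right is m³·s²·A⁻¹·cd⁻² — different.

No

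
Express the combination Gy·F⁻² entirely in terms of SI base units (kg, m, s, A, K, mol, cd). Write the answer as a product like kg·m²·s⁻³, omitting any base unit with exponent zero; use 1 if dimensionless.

Gy = m²·s⁻².
F = kg⁻¹·m⁻²·s⁴·A².
So F⁻² = kg²·m⁴·s⁻⁸·A⁻⁴.
Combining: Gy·F⁻² = (m²·s⁻²) · (kg²·m⁴·s⁻⁸·A⁻⁴) = kg²·m⁶·s⁻¹⁰·A⁻⁴.

kg²·m⁶·s⁻¹⁰·A⁻⁴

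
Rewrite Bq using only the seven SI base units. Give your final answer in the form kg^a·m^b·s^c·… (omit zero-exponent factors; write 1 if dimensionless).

s⁻¹

Bq = 1/s = s⁻¹ (activity is decays per second).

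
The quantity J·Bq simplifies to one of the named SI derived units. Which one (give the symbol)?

W

J = kg·m²·s⁻².
Bq = s⁻¹.
Combining: J·Bq = (kg·m²·s⁻²) · s⁻¹ = kg·m²·s⁻³.
kg·m²·s⁻³ is the base-SI form of the watt.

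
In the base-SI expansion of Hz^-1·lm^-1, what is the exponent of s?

Hz = s⁻¹.
So Hz⁻¹ = s.
lm = cd.
So lm⁻¹ = cd⁻¹.
Combining: Hz⁻¹·lm⁻¹ = s · cd⁻¹ = s·cd⁻¹.
The exponent of s is 1.

1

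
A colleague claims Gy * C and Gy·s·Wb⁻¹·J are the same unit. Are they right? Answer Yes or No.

Left side:
  Gy = J/kg (absorbed dose = energy per mass),
      = m²·s⁻².
  C = A·s = s·A (charge = current × time).
  Combining: Gy·C = (m²·s⁻²) · (s·A) = m²·s⁻¹·A.
Right side:
  Gy = m²·s⁻².
  Wb = kg·m²·s⁻²·A⁻¹.
  So Wb⁻¹ = kg⁻¹·m⁻²·s²·A.
  J = kg·m²·s⁻².
  Combining: Gy·s·Wb⁻¹·J = (m²·s⁻²) · s · (kg⁻¹·m⁻²·s²·A) · (kg·m²·s⁻²) = m²·s⁻¹·A.
Both reduce to m²·s⁻¹·A.

Yes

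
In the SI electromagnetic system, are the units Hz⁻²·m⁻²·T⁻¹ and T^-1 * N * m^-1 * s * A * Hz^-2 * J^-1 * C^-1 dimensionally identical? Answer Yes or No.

Yes

Left side:
  Hz = 1/s = s⁻¹ (frequency is cycles per second).
  So Hz⁻² = s².
  T = Wb/m² (flux density = flux per area),
      = kg·s⁻²·A⁻¹.
  So T⁻¹ = kg⁻¹·s²·A.
  Combining: Hz⁻²·m⁻²·T⁻¹ = s² · m⁻² · (kg⁻¹·s²·A) = kg⁻¹·m⁻²·s⁴·A.
Right side:
  T = Wb/m² (flux density = flux per area),
      = kg·s⁻²·A⁻¹.
  So T⁻¹ = kg⁻¹·s²·A.
  N = kg·m/s² = kg·m·s⁻² (force = mass × acceleration).
  Hz = 1/s = s⁻¹ (frequency is cycles per second).
  So Hz⁻² = s².
  J = N·m (work = force × distance),
      = kg·m²·s⁻².
  So J⁻¹ = kg⁻¹·m⁻²·s².
  C = A·s = s·A (charge = current × time).
  So C⁻¹ = s⁻¹·A⁻¹.
  Combining: T⁻¹·N·m⁻¹·s·A·Hz⁻²·J⁻¹·C⁻¹ = (kg⁻¹·s²·A) · (kg·m·s⁻²) · m⁻¹ · s · A · s² · (kg⁻¹·m⁻²·s²) · (s⁻¹·A⁻¹) = kg⁻¹·m⁻²·s⁴·A.
Both reduce to kg⁻¹·m⁻²·s⁴·A.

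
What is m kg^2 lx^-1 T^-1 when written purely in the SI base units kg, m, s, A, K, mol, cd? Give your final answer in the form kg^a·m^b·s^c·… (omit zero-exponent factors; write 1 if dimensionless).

lx = lm/m² (illuminance = luminous flux per area),
    = m⁻²·cd.
So lx⁻¹ = m²·cd⁻¹.
T = Wb/m² (flux density = flux per area),
    = kg·s⁻²·A⁻¹.
So T⁻¹ = kg⁻¹·s²·A.
Combining: m·kg²·lx⁻¹·T⁻¹ = m · kg² · (m²·cd⁻¹) · (kg⁻¹·s²·A) = kg·m³·s²·A·cd⁻¹.

kg·m³·s²·A·cd⁻¹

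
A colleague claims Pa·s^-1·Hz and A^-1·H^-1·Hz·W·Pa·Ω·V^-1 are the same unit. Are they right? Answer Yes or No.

Yes

Left side:
  Pa = N/m² (pressure = force per area),
      = kg·m⁻¹·s⁻².
  Hz = 1/s = s⁻¹ (frequency is cycles per second).
  Combining: Pa·s⁻¹·Hz = (kg·m⁻¹·s⁻²) · s⁻¹ · s⁻¹ = kg·m⁻¹·s⁻⁴.
Right side:
  H = Wb/A (inductance = flux per current),
      = kg·m²·s⁻²·A⁻².
  So H⁻¹ = kg⁻¹·m⁻²·s²·A².
  Hz = 1/s = s⁻¹ (frequency is cycles per second).
  W = J/s (power = energy per time),
      = kg·m²·s⁻³.
  Pa = N/m² (pressure = force per area),
      = kg·m⁻¹·s⁻².
  Ω = V/A (resistance = voltage per current),
      = kg·m²·s⁻³·A⁻².
  V = W/A (potential = power per current),
      = kg·m²·s⁻³·A⁻¹.
  So V⁻¹ = kg⁻¹·m⁻²·s³·A.
  Combining: A⁻¹·H⁻¹·Hz·W·Pa·Ω·V⁻¹ = A⁻¹ · (kg⁻¹·m⁻²·s²·A²) · s⁻¹ · (kg·m²·s⁻³) · (kg·m⁻¹·s⁻²) · (kg·m²·s⁻³·A⁻²) · (kg⁻¹·m⁻²·s³·A) = kg·m⁻¹·s⁻⁴.
Both reduce to kg·m⁻¹·s⁻⁴.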